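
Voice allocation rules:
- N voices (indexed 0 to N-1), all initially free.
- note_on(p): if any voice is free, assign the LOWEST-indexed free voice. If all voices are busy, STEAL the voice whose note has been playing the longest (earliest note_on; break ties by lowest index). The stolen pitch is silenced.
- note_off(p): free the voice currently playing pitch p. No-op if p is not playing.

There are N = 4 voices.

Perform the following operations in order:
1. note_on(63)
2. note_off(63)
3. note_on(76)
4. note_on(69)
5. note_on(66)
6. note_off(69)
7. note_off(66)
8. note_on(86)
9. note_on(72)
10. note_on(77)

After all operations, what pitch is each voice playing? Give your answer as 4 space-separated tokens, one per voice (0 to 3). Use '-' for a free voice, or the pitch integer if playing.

Op 1: note_on(63): voice 0 is free -> assigned | voices=[63 - - -]
Op 2: note_off(63): free voice 0 | voices=[- - - -]
Op 3: note_on(76): voice 0 is free -> assigned | voices=[76 - - -]
Op 4: note_on(69): voice 1 is free -> assigned | voices=[76 69 - -]
Op 5: note_on(66): voice 2 is free -> assigned | voices=[76 69 66 -]
Op 6: note_off(69): free voice 1 | voices=[76 - 66 -]
Op 7: note_off(66): free voice 2 | voices=[76 - - -]
Op 8: note_on(86): voice 1 is free -> assigned | voices=[76 86 - -]
Op 9: note_on(72): voice 2 is free -> assigned | voices=[76 86 72 -]
Op 10: note_on(77): voice 3 is free -> assigned | voices=[76 86 72 77]

Answer: 76 86 72 77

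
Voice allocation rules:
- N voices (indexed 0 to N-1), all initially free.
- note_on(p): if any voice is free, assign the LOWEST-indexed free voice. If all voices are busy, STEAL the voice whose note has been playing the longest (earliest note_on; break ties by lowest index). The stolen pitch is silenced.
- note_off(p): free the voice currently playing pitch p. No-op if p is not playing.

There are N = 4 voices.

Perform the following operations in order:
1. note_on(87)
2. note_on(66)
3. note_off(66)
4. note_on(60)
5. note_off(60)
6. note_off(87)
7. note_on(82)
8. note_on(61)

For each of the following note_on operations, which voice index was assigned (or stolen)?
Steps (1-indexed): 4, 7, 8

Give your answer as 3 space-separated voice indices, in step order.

Answer: 1 0 1

Derivation:
Op 1: note_on(87): voice 0 is free -> assigned | voices=[87 - - -]
Op 2: note_on(66): voice 1 is free -> assigned | voices=[87 66 - -]
Op 3: note_off(66): free voice 1 | voices=[87 - - -]
Op 4: note_on(60): voice 1 is free -> assigned | voices=[87 60 - -]
Op 5: note_off(60): free voice 1 | voices=[87 - - -]
Op 6: note_off(87): free voice 0 | voices=[- - - -]
Op 7: note_on(82): voice 0 is free -> assigned | voices=[82 - - -]
Op 8: note_on(61): voice 1 is free -> assigned | voices=[82 61 - -]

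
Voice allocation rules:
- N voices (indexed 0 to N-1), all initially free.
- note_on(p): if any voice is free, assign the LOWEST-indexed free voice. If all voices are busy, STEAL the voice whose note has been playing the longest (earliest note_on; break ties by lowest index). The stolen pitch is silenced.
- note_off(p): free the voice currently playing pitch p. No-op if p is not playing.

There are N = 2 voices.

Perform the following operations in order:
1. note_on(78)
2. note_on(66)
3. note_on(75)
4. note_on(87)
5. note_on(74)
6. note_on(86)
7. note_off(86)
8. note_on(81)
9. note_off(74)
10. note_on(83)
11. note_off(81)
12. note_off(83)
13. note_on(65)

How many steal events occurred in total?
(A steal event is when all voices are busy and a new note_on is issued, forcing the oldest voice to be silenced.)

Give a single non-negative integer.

Answer: 4

Derivation:
Op 1: note_on(78): voice 0 is free -> assigned | voices=[78 -]
Op 2: note_on(66): voice 1 is free -> assigned | voices=[78 66]
Op 3: note_on(75): all voices busy, STEAL voice 0 (pitch 78, oldest) -> assign | voices=[75 66]
Op 4: note_on(87): all voices busy, STEAL voice 1 (pitch 66, oldest) -> assign | voices=[75 87]
Op 5: note_on(74): all voices busy, STEAL voice 0 (pitch 75, oldest) -> assign | voices=[74 87]
Op 6: note_on(86): all voices busy, STEAL voice 1 (pitch 87, oldest) -> assign | voices=[74 86]
Op 7: note_off(86): free voice 1 | voices=[74 -]
Op 8: note_on(81): voice 1 is free -> assigned | voices=[74 81]
Op 9: note_off(74): free voice 0 | voices=[- 81]
Op 10: note_on(83): voice 0 is free -> assigned | voices=[83 81]
Op 11: note_off(81): free voice 1 | voices=[83 -]
Op 12: note_off(83): free voice 0 | voices=[- -]
Op 13: note_on(65): voice 0 is free -> assigned | voices=[65 -]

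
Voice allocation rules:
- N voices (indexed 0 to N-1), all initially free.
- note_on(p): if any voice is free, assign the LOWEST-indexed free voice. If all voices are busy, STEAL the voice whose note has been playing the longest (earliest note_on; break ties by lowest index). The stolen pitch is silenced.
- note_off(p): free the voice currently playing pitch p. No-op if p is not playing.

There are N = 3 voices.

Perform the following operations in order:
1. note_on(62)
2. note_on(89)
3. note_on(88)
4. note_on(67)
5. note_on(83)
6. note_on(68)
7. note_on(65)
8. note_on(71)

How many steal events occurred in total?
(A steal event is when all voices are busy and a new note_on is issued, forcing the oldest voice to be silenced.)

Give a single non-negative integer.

Op 1: note_on(62): voice 0 is free -> assigned | voices=[62 - -]
Op 2: note_on(89): voice 1 is free -> assigned | voices=[62 89 -]
Op 3: note_on(88): voice 2 is free -> assigned | voices=[62 89 88]
Op 4: note_on(67): all voices busy, STEAL voice 0 (pitch 62, oldest) -> assign | voices=[67 89 88]
Op 5: note_on(83): all voices busy, STEAL voice 1 (pitch 89, oldest) -> assign | voices=[67 83 88]
Op 6: note_on(68): all voices busy, STEAL voice 2 (pitch 88, oldest) -> assign | voices=[67 83 68]
Op 7: note_on(65): all voices busy, STEAL voice 0 (pitch 67, oldest) -> assign | voices=[65 83 68]
Op 8: note_on(71): all voices busy, STEAL voice 1 (pitch 83, oldest) -> assign | voices=[65 71 68]

Answer: 5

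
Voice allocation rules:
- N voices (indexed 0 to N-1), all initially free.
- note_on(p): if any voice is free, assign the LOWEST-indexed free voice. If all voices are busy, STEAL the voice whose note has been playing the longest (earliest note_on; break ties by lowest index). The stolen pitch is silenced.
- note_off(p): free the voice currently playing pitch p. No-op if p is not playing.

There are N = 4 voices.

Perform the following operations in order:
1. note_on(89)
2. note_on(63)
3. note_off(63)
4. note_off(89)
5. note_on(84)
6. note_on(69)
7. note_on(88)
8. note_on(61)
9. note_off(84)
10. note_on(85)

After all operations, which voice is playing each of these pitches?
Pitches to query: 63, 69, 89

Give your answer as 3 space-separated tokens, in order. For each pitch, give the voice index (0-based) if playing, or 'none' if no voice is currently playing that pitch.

Answer: none 1 none

Derivation:
Op 1: note_on(89): voice 0 is free -> assigned | voices=[89 - - -]
Op 2: note_on(63): voice 1 is free -> assigned | voices=[89 63 - -]
Op 3: note_off(63): free voice 1 | voices=[89 - - -]
Op 4: note_off(89): free voice 0 | voices=[- - - -]
Op 5: note_on(84): voice 0 is free -> assigned | voices=[84 - - -]
Op 6: note_on(69): voice 1 is free -> assigned | voices=[84 69 - -]
Op 7: note_on(88): voice 2 is free -> assigned | voices=[84 69 88 -]
Op 8: note_on(61): voice 3 is free -> assigned | voices=[84 69 88 61]
Op 9: note_off(84): free voice 0 | voices=[- 69 88 61]
Op 10: note_on(85): voice 0 is free -> assigned | voices=[85 69 88 61]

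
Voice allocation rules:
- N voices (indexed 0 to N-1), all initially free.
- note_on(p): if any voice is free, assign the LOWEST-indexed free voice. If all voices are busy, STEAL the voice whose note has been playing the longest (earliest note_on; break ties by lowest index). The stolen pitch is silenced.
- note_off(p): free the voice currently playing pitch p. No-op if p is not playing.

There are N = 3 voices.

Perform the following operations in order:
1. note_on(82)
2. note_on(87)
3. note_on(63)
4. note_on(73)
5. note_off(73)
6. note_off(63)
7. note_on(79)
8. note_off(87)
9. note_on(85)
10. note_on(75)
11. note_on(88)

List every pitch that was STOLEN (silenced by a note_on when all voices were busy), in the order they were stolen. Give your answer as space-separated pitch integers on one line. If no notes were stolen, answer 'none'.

Op 1: note_on(82): voice 0 is free -> assigned | voices=[82 - -]
Op 2: note_on(87): voice 1 is free -> assigned | voices=[82 87 -]
Op 3: note_on(63): voice 2 is free -> assigned | voices=[82 87 63]
Op 4: note_on(73): all voices busy, STEAL voice 0 (pitch 82, oldest) -> assign | voices=[73 87 63]
Op 5: note_off(73): free voice 0 | voices=[- 87 63]
Op 6: note_off(63): free voice 2 | voices=[- 87 -]
Op 7: note_on(79): voice 0 is free -> assigned | voices=[79 87 -]
Op 8: note_off(87): free voice 1 | voices=[79 - -]
Op 9: note_on(85): voice 1 is free -> assigned | voices=[79 85 -]
Op 10: note_on(75): voice 2 is free -> assigned | voices=[79 85 75]
Op 11: note_on(88): all voices busy, STEAL voice 0 (pitch 79, oldest) -> assign | voices=[88 85 75]

Answer: 82 79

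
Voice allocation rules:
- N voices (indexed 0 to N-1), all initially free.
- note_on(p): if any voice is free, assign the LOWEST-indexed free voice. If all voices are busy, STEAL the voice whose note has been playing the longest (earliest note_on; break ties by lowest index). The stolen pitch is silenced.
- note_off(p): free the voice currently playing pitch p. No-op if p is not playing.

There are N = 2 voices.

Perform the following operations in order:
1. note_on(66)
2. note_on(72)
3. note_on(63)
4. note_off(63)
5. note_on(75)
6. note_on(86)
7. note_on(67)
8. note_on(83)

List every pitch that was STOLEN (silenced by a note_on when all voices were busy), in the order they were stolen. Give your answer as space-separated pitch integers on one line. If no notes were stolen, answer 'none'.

Op 1: note_on(66): voice 0 is free -> assigned | voices=[66 -]
Op 2: note_on(72): voice 1 is free -> assigned | voices=[66 72]
Op 3: note_on(63): all voices busy, STEAL voice 0 (pitch 66, oldest) -> assign | voices=[63 72]
Op 4: note_off(63): free voice 0 | voices=[- 72]
Op 5: note_on(75): voice 0 is free -> assigned | voices=[75 72]
Op 6: note_on(86): all voices busy, STEAL voice 1 (pitch 72, oldest) -> assign | voices=[75 86]
Op 7: note_on(67): all voices busy, STEAL voice 0 (pitch 75, oldest) -> assign | voices=[67 86]
Op 8: note_on(83): all voices busy, STEAL voice 1 (pitch 86, oldest) -> assign | voices=[67 83]

Answer: 66 72 75 86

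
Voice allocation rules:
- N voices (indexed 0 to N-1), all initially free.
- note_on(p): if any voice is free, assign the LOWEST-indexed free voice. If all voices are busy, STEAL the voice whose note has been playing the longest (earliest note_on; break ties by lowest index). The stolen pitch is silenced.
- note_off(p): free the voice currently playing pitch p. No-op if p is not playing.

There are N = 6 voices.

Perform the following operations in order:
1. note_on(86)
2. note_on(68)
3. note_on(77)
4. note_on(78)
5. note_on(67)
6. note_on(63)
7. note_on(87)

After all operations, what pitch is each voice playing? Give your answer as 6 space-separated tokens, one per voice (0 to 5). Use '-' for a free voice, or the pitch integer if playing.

Answer: 87 68 77 78 67 63

Derivation:
Op 1: note_on(86): voice 0 is free -> assigned | voices=[86 - - - - -]
Op 2: note_on(68): voice 1 is free -> assigned | voices=[86 68 - - - -]
Op 3: note_on(77): voice 2 is free -> assigned | voices=[86 68 77 - - -]
Op 4: note_on(78): voice 3 is free -> assigned | voices=[86 68 77 78 - -]
Op 5: note_on(67): voice 4 is free -> assigned | voices=[86 68 77 78 67 -]
Op 6: note_on(63): voice 5 is free -> assigned | voices=[86 68 77 78 67 63]
Op 7: note_on(87): all voices busy, STEAL voice 0 (pitch 86, oldest) -> assign | voices=[87 68 77 78 67 63]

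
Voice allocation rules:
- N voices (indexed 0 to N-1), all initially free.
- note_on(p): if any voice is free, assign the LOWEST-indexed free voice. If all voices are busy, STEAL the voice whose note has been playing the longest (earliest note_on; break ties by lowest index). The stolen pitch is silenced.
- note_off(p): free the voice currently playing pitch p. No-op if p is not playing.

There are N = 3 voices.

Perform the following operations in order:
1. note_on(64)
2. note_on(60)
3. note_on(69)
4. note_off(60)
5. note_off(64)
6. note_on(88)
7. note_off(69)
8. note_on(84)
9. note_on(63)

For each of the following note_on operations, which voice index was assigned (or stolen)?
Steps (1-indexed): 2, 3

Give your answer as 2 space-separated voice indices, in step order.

Op 1: note_on(64): voice 0 is free -> assigned | voices=[64 - -]
Op 2: note_on(60): voice 1 is free -> assigned | voices=[64 60 -]
Op 3: note_on(69): voice 2 is free -> assigned | voices=[64 60 69]
Op 4: note_off(60): free voice 1 | voices=[64 - 69]
Op 5: note_off(64): free voice 0 | voices=[- - 69]
Op 6: note_on(88): voice 0 is free -> assigned | voices=[88 - 69]
Op 7: note_off(69): free voice 2 | voices=[88 - -]
Op 8: note_on(84): voice 1 is free -> assigned | voices=[88 84 -]
Op 9: note_on(63): voice 2 is free -> assigned | voices=[88 84 63]

Answer: 1 2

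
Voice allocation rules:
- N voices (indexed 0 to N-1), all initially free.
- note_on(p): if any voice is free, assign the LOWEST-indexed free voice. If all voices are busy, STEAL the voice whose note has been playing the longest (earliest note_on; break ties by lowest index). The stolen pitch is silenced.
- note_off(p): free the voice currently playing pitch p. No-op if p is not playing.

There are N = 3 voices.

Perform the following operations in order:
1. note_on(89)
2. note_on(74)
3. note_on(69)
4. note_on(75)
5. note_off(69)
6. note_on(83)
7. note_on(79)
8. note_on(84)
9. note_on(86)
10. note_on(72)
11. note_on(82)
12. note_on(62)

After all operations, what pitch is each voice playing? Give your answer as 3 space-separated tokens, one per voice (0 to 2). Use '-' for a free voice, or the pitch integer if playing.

Answer: 82 72 62

Derivation:
Op 1: note_on(89): voice 0 is free -> assigned | voices=[89 - -]
Op 2: note_on(74): voice 1 is free -> assigned | voices=[89 74 -]
Op 3: note_on(69): voice 2 is free -> assigned | voices=[89 74 69]
Op 4: note_on(75): all voices busy, STEAL voice 0 (pitch 89, oldest) -> assign | voices=[75 74 69]
Op 5: note_off(69): free voice 2 | voices=[75 74 -]
Op 6: note_on(83): voice 2 is free -> assigned | voices=[75 74 83]
Op 7: note_on(79): all voices busy, STEAL voice 1 (pitch 74, oldest) -> assign | voices=[75 79 83]
Op 8: note_on(84): all voices busy, STEAL voice 0 (pitch 75, oldest) -> assign | voices=[84 79 83]
Op 9: note_on(86): all voices busy, STEAL voice 2 (pitch 83, oldest) -> assign | voices=[84 79 86]
Op 10: note_on(72): all voices busy, STEAL voice 1 (pitch 79, oldest) -> assign | voices=[84 72 86]
Op 11: note_on(82): all voices busy, STEAL voice 0 (pitch 84, oldest) -> assign | voices=[82 72 86]
Op 12: note_on(62): all voices busy, STEAL voice 2 (pitch 86, oldest) -> assign | voices=[82 72 62]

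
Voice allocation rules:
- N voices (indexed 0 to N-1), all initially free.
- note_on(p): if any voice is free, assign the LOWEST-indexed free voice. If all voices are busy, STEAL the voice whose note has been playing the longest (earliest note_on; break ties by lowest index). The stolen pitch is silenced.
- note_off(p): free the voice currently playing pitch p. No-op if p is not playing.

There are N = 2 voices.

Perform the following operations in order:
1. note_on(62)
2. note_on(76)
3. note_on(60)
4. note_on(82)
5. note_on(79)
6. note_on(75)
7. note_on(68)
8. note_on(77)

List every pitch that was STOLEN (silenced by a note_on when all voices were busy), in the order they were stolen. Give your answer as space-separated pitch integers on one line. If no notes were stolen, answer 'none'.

Answer: 62 76 60 82 79 75

Derivation:
Op 1: note_on(62): voice 0 is free -> assigned | voices=[62 -]
Op 2: note_on(76): voice 1 is free -> assigned | voices=[62 76]
Op 3: note_on(60): all voices busy, STEAL voice 0 (pitch 62, oldest) -> assign | voices=[60 76]
Op 4: note_on(82): all voices busy, STEAL voice 1 (pitch 76, oldest) -> assign | voices=[60 82]
Op 5: note_on(79): all voices busy, STEAL voice 0 (pitch 60, oldest) -> assign | voices=[79 82]
Op 6: note_on(75): all voices busy, STEAL voice 1 (pitch 82, oldest) -> assign | voices=[79 75]
Op 7: note_on(68): all voices busy, STEAL voice 0 (pitch 79, oldest) -> assign | voices=[68 75]
Op 8: note_on(77): all voices busy, STEAL voice 1 (pitch 75, oldest) -> assign | voices=[68 77]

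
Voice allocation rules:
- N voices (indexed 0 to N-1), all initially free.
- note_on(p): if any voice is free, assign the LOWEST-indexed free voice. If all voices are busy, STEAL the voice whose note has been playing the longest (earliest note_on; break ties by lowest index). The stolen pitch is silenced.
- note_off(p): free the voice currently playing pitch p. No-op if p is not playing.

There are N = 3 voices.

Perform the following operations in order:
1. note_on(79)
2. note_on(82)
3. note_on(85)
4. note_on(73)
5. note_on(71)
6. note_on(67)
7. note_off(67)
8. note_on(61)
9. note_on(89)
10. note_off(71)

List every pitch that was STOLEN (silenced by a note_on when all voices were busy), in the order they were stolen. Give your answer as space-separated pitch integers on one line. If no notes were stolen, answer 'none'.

Op 1: note_on(79): voice 0 is free -> assigned | voices=[79 - -]
Op 2: note_on(82): voice 1 is free -> assigned | voices=[79 82 -]
Op 3: note_on(85): voice 2 is free -> assigned | voices=[79 82 85]
Op 4: note_on(73): all voices busy, STEAL voice 0 (pitch 79, oldest) -> assign | voices=[73 82 85]
Op 5: note_on(71): all voices busy, STEAL voice 1 (pitch 82, oldest) -> assign | voices=[73 71 85]
Op 6: note_on(67): all voices busy, STEAL voice 2 (pitch 85, oldest) -> assign | voices=[73 71 67]
Op 7: note_off(67): free voice 2 | voices=[73 71 -]
Op 8: note_on(61): voice 2 is free -> assigned | voices=[73 71 61]
Op 9: note_on(89): all voices busy, STEAL voice 0 (pitch 73, oldest) -> assign | voices=[89 71 61]
Op 10: note_off(71): free voice 1 | voices=[89 - 61]

Answer: 79 82 85 73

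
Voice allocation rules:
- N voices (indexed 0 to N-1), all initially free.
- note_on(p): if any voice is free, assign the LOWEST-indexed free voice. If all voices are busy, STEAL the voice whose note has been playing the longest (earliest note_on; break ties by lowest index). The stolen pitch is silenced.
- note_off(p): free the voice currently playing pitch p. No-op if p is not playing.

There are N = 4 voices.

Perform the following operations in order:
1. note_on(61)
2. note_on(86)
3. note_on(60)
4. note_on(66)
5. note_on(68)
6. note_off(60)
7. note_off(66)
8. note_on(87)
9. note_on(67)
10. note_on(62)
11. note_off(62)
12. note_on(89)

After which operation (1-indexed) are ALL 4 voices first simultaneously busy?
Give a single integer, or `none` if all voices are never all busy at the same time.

Answer: 4

Derivation:
Op 1: note_on(61): voice 0 is free -> assigned | voices=[61 - - -]
Op 2: note_on(86): voice 1 is free -> assigned | voices=[61 86 - -]
Op 3: note_on(60): voice 2 is free -> assigned | voices=[61 86 60 -]
Op 4: note_on(66): voice 3 is free -> assigned | voices=[61 86 60 66]
Op 5: note_on(68): all voices busy, STEAL voice 0 (pitch 61, oldest) -> assign | voices=[68 86 60 66]
Op 6: note_off(60): free voice 2 | voices=[68 86 - 66]
Op 7: note_off(66): free voice 3 | voices=[68 86 - -]
Op 8: note_on(87): voice 2 is free -> assigned | voices=[68 86 87 -]
Op 9: note_on(67): voice 3 is free -> assigned | voices=[68 86 87 67]
Op 10: note_on(62): all voices busy, STEAL voice 1 (pitch 86, oldest) -> assign | voices=[68 62 87 67]
Op 11: note_off(62): free voice 1 | voices=[68 - 87 67]
Op 12: note_on(89): voice 1 is free -> assigned | voices=[68 89 87 67]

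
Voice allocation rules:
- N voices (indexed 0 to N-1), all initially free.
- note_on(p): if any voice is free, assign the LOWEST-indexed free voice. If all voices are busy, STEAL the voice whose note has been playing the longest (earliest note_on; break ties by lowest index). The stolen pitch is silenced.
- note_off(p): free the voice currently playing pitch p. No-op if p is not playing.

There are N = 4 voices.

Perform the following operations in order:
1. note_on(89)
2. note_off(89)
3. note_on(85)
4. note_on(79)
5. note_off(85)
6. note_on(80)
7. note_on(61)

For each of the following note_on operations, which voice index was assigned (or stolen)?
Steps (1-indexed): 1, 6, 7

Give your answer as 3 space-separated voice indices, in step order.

Answer: 0 0 2

Derivation:
Op 1: note_on(89): voice 0 is free -> assigned | voices=[89 - - -]
Op 2: note_off(89): free voice 0 | voices=[- - - -]
Op 3: note_on(85): voice 0 is free -> assigned | voices=[85 - - -]
Op 4: note_on(79): voice 1 is free -> assigned | voices=[85 79 - -]
Op 5: note_off(85): free voice 0 | voices=[- 79 - -]
Op 6: note_on(80): voice 0 is free -> assigned | voices=[80 79 - -]
Op 7: note_on(61): voice 2 is free -> assigned | voices=[80 79 61 -]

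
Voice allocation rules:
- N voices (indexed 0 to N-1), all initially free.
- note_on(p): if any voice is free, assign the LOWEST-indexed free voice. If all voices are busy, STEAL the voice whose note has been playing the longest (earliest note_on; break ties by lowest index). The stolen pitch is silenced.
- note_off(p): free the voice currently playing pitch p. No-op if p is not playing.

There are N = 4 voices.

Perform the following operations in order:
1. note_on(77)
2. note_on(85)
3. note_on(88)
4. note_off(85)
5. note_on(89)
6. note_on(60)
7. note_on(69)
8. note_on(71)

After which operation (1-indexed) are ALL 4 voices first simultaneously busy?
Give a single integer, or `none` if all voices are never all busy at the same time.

Answer: 6

Derivation:
Op 1: note_on(77): voice 0 is free -> assigned | voices=[77 - - -]
Op 2: note_on(85): voice 1 is free -> assigned | voices=[77 85 - -]
Op 3: note_on(88): voice 2 is free -> assigned | voices=[77 85 88 -]
Op 4: note_off(85): free voice 1 | voices=[77 - 88 -]
Op 5: note_on(89): voice 1 is free -> assigned | voices=[77 89 88 -]
Op 6: note_on(60): voice 3 is free -> assigned | voices=[77 89 88 60]
Op 7: note_on(69): all voices busy, STEAL voice 0 (pitch 77, oldest) -> assign | voices=[69 89 88 60]
Op 8: note_on(71): all voices busy, STEAL voice 2 (pitch 88, oldest) -> assign | voices=[69 89 71 60]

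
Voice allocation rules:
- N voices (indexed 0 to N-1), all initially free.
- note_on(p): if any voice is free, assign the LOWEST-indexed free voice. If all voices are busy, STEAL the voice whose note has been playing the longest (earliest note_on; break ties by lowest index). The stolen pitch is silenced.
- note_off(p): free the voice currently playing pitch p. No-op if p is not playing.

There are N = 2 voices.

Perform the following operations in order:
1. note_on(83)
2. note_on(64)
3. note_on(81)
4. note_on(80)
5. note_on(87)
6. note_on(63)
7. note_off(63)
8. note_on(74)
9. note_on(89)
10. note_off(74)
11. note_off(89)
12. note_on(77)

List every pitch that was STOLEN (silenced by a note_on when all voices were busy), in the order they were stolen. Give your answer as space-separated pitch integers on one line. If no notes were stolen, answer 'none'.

Op 1: note_on(83): voice 0 is free -> assigned | voices=[83 -]
Op 2: note_on(64): voice 1 is free -> assigned | voices=[83 64]
Op 3: note_on(81): all voices busy, STEAL voice 0 (pitch 83, oldest) -> assign | voices=[81 64]
Op 4: note_on(80): all voices busy, STEAL voice 1 (pitch 64, oldest) -> assign | voices=[81 80]
Op 5: note_on(87): all voices busy, STEAL voice 0 (pitch 81, oldest) -> assign | voices=[87 80]
Op 6: note_on(63): all voices busy, STEAL voice 1 (pitch 80, oldest) -> assign | voices=[87 63]
Op 7: note_off(63): free voice 1 | voices=[87 -]
Op 8: note_on(74): voice 1 is free -> assigned | voices=[87 74]
Op 9: note_on(89): all voices busy, STEAL voice 0 (pitch 87, oldest) -> assign | voices=[89 74]
Op 10: note_off(74): free voice 1 | voices=[89 -]
Op 11: note_off(89): free voice 0 | voices=[- -]
Op 12: note_on(77): voice 0 is free -> assigned | voices=[77 -]

Answer: 83 64 81 80 87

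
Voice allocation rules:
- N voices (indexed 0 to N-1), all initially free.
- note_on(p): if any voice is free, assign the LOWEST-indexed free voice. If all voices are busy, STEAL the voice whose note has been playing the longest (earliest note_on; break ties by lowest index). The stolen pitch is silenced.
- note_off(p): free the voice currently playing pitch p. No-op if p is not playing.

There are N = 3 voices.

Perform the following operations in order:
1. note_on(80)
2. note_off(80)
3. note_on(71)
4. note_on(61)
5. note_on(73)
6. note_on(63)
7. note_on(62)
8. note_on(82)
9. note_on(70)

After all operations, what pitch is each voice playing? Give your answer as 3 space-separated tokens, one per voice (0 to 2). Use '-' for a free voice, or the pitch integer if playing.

Answer: 70 62 82

Derivation:
Op 1: note_on(80): voice 0 is free -> assigned | voices=[80 - -]
Op 2: note_off(80): free voice 0 | voices=[- - -]
Op 3: note_on(71): voice 0 is free -> assigned | voices=[71 - -]
Op 4: note_on(61): voice 1 is free -> assigned | voices=[71 61 -]
Op 5: note_on(73): voice 2 is free -> assigned | voices=[71 61 73]
Op 6: note_on(63): all voices busy, STEAL voice 0 (pitch 71, oldest) -> assign | voices=[63 61 73]
Op 7: note_on(62): all voices busy, STEAL voice 1 (pitch 61, oldest) -> assign | voices=[63 62 73]
Op 8: note_on(82): all voices busy, STEAL voice 2 (pitch 73, oldest) -> assign | voices=[63 62 82]
Op 9: note_on(70): all voices busy, STEAL voice 0 (pitch 63, oldest) -> assign | voices=[70 62 82]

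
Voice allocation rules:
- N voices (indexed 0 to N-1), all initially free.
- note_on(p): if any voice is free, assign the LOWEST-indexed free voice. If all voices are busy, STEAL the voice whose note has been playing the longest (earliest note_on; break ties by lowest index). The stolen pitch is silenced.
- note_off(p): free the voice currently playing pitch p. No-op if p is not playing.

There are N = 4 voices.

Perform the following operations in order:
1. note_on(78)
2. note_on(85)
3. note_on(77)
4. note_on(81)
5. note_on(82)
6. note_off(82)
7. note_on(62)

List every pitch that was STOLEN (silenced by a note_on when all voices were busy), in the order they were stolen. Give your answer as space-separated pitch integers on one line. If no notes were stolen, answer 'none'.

Op 1: note_on(78): voice 0 is free -> assigned | voices=[78 - - -]
Op 2: note_on(85): voice 1 is free -> assigned | voices=[78 85 - -]
Op 3: note_on(77): voice 2 is free -> assigned | voices=[78 85 77 -]
Op 4: note_on(81): voice 3 is free -> assigned | voices=[78 85 77 81]
Op 5: note_on(82): all voices busy, STEAL voice 0 (pitch 78, oldest) -> assign | voices=[82 85 77 81]
Op 6: note_off(82): free voice 0 | voices=[- 85 77 81]
Op 7: note_on(62): voice 0 is free -> assigned | voices=[62 85 77 81]

Answer: 78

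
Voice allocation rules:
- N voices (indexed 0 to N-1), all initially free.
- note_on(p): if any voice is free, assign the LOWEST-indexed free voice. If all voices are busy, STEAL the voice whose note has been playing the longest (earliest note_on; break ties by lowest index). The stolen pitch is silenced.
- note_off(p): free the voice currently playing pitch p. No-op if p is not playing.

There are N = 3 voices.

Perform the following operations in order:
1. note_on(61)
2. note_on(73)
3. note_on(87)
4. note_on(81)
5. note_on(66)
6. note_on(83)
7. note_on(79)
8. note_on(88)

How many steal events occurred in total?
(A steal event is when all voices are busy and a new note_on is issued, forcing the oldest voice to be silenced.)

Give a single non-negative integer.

Answer: 5

Derivation:
Op 1: note_on(61): voice 0 is free -> assigned | voices=[61 - -]
Op 2: note_on(73): voice 1 is free -> assigned | voices=[61 73 -]
Op 3: note_on(87): voice 2 is free -> assigned | voices=[61 73 87]
Op 4: note_on(81): all voices busy, STEAL voice 0 (pitch 61, oldest) -> assign | voices=[81 73 87]
Op 5: note_on(66): all voices busy, STEAL voice 1 (pitch 73, oldest) -> assign | voices=[81 66 87]
Op 6: note_on(83): all voices busy, STEAL voice 2 (pitch 87, oldest) -> assign | voices=[81 66 83]
Op 7: note_on(79): all voices busy, STEAL voice 0 (pitch 81, oldest) -> assign | voices=[79 66 83]
Op 8: note_on(88): all voices busy, STEAL voice 1 (pitch 66, oldest) -> assign | voices=[79 88 83]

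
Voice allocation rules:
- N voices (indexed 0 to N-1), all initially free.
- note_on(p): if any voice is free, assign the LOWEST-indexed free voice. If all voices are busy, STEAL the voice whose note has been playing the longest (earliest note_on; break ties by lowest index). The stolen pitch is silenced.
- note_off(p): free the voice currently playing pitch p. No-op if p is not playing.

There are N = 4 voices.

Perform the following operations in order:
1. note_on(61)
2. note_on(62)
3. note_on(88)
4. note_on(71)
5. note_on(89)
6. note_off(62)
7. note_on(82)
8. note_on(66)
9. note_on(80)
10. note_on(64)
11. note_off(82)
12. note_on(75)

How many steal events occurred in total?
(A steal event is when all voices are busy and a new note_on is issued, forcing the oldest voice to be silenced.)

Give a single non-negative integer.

Op 1: note_on(61): voice 0 is free -> assigned | voices=[61 - - -]
Op 2: note_on(62): voice 1 is free -> assigned | voices=[61 62 - -]
Op 3: note_on(88): voice 2 is free -> assigned | voices=[61 62 88 -]
Op 4: note_on(71): voice 3 is free -> assigned | voices=[61 62 88 71]
Op 5: note_on(89): all voices busy, STEAL voice 0 (pitch 61, oldest) -> assign | voices=[89 62 88 71]
Op 6: note_off(62): free voice 1 | voices=[89 - 88 71]
Op 7: note_on(82): voice 1 is free -> assigned | voices=[89 82 88 71]
Op 8: note_on(66): all voices busy, STEAL voice 2 (pitch 88, oldest) -> assign | voices=[89 82 66 71]
Op 9: note_on(80): all voices busy, STEAL voice 3 (pitch 71, oldest) -> assign | voices=[89 82 66 80]
Op 10: note_on(64): all voices busy, STEAL voice 0 (pitch 89, oldest) -> assign | voices=[64 82 66 80]
Op 11: note_off(82): free voice 1 | voices=[64 - 66 80]
Op 12: note_on(75): voice 1 is free -> assigned | voices=[64 75 66 80]

Answer: 4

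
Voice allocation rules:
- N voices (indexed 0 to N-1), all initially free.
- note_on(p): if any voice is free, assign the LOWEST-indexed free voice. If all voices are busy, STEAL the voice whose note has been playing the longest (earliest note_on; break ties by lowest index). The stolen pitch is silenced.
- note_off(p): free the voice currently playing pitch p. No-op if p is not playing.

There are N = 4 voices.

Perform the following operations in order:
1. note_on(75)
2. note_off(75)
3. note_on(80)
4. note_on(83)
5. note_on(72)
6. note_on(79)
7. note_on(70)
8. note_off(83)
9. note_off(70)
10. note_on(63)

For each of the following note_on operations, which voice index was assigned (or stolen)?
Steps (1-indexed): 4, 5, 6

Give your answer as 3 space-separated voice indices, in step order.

Answer: 1 2 3

Derivation:
Op 1: note_on(75): voice 0 is free -> assigned | voices=[75 - - -]
Op 2: note_off(75): free voice 0 | voices=[- - - -]
Op 3: note_on(80): voice 0 is free -> assigned | voices=[80 - - -]
Op 4: note_on(83): voice 1 is free -> assigned | voices=[80 83 - -]
Op 5: note_on(72): voice 2 is free -> assigned | voices=[80 83 72 -]
Op 6: note_on(79): voice 3 is free -> assigned | voices=[80 83 72 79]
Op 7: note_on(70): all voices busy, STEAL voice 0 (pitch 80, oldest) -> assign | voices=[70 83 72 79]
Op 8: note_off(83): free voice 1 | voices=[70 - 72 79]
Op 9: note_off(70): free voice 0 | voices=[- - 72 79]
Op 10: note_on(63): voice 0 is free -> assigned | voices=[63 - 72 79]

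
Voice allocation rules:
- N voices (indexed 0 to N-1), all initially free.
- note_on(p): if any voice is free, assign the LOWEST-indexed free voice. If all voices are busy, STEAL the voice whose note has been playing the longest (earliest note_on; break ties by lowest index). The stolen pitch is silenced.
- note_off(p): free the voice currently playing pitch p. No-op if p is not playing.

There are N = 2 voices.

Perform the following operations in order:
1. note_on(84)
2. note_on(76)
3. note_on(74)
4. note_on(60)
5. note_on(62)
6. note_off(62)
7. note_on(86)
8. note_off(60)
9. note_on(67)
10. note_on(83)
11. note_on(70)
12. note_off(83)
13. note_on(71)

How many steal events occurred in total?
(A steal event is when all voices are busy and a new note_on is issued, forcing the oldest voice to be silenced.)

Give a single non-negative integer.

Answer: 5

Derivation:
Op 1: note_on(84): voice 0 is free -> assigned | voices=[84 -]
Op 2: note_on(76): voice 1 is free -> assigned | voices=[84 76]
Op 3: note_on(74): all voices busy, STEAL voice 0 (pitch 84, oldest) -> assign | voices=[74 76]
Op 4: note_on(60): all voices busy, STEAL voice 1 (pitch 76, oldest) -> assign | voices=[74 60]
Op 5: note_on(62): all voices busy, STEAL voice 0 (pitch 74, oldest) -> assign | voices=[62 60]
Op 6: note_off(62): free voice 0 | voices=[- 60]
Op 7: note_on(86): voice 0 is free -> assigned | voices=[86 60]
Op 8: note_off(60): free voice 1 | voices=[86 -]
Op 9: note_on(67): voice 1 is free -> assigned | voices=[86 67]
Op 10: note_on(83): all voices busy, STEAL voice 0 (pitch 86, oldest) -> assign | voices=[83 67]
Op 11: note_on(70): all voices busy, STEAL voice 1 (pitch 67, oldest) -> assign | voices=[83 70]
Op 12: note_off(83): free voice 0 | voices=[- 70]
Op 13: note_on(71): voice 0 is free -> assigned | voices=[71 70]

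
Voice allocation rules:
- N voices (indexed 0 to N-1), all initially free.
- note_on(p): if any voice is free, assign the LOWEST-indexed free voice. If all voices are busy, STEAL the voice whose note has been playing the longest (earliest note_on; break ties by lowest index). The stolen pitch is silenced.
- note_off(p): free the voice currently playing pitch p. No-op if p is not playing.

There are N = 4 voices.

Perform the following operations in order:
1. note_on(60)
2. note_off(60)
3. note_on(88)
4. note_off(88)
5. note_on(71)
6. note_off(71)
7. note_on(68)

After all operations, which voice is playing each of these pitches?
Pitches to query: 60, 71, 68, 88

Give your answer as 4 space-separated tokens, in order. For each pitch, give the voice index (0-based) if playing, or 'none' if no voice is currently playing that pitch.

Answer: none none 0 none

Derivation:
Op 1: note_on(60): voice 0 is free -> assigned | voices=[60 - - -]
Op 2: note_off(60): free voice 0 | voices=[- - - -]
Op 3: note_on(88): voice 0 is free -> assigned | voices=[88 - - -]
Op 4: note_off(88): free voice 0 | voices=[- - - -]
Op 5: note_on(71): voice 0 is free -> assigned | voices=[71 - - -]
Op 6: note_off(71): free voice 0 | voices=[- - - -]
Op 7: note_on(68): voice 0 is free -> assigned | voices=[68 - - -]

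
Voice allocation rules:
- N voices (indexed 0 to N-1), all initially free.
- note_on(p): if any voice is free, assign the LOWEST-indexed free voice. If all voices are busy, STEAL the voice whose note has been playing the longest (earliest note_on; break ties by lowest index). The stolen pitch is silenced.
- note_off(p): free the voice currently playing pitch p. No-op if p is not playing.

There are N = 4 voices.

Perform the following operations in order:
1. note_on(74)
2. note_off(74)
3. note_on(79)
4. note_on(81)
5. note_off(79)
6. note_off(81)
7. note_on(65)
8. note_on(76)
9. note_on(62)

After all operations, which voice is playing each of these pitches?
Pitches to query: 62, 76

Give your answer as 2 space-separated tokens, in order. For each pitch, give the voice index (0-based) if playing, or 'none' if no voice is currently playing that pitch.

Op 1: note_on(74): voice 0 is free -> assigned | voices=[74 - - -]
Op 2: note_off(74): free voice 0 | voices=[- - - -]
Op 3: note_on(79): voice 0 is free -> assigned | voices=[79 - - -]
Op 4: note_on(81): voice 1 is free -> assigned | voices=[79 81 - -]
Op 5: note_off(79): free voice 0 | voices=[- 81 - -]
Op 6: note_off(81): free voice 1 | voices=[- - - -]
Op 7: note_on(65): voice 0 is free -> assigned | voices=[65 - - -]
Op 8: note_on(76): voice 1 is free -> assigned | voices=[65 76 - -]
Op 9: note_on(62): voice 2 is free -> assigned | voices=[65 76 62 -]

Answer: 2 1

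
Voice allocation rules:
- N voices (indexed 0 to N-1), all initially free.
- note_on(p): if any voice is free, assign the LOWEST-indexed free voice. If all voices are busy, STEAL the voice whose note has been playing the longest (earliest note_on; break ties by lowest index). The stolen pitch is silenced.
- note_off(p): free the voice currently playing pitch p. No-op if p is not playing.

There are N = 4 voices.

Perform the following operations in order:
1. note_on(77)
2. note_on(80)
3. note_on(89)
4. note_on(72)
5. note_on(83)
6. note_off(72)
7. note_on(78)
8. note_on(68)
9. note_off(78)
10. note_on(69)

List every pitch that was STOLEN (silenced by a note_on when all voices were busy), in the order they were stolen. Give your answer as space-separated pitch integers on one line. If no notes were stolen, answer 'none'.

Op 1: note_on(77): voice 0 is free -> assigned | voices=[77 - - -]
Op 2: note_on(80): voice 1 is free -> assigned | voices=[77 80 - -]
Op 3: note_on(89): voice 2 is free -> assigned | voices=[77 80 89 -]
Op 4: note_on(72): voice 3 is free -> assigned | voices=[77 80 89 72]
Op 5: note_on(83): all voices busy, STEAL voice 0 (pitch 77, oldest) -> assign | voices=[83 80 89 72]
Op 6: note_off(72): free voice 3 | voices=[83 80 89 -]
Op 7: note_on(78): voice 3 is free -> assigned | voices=[83 80 89 78]
Op 8: note_on(68): all voices busy, STEAL voice 1 (pitch 80, oldest) -> assign | voices=[83 68 89 78]
Op 9: note_off(78): free voice 3 | voices=[83 68 89 -]
Op 10: note_on(69): voice 3 is free -> assigned | voices=[83 68 89 69]

Answer: 77 80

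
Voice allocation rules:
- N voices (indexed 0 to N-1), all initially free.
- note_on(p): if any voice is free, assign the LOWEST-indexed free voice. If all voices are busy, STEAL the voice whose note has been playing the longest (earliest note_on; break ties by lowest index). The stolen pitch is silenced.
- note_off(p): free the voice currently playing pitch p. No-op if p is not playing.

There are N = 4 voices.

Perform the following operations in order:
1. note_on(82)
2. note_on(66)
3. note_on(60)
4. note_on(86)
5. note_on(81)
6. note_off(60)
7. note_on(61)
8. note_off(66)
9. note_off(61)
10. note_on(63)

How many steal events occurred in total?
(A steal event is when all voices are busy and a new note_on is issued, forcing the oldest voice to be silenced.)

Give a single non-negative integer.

Op 1: note_on(82): voice 0 is free -> assigned | voices=[82 - - -]
Op 2: note_on(66): voice 1 is free -> assigned | voices=[82 66 - -]
Op 3: note_on(60): voice 2 is free -> assigned | voices=[82 66 60 -]
Op 4: note_on(86): voice 3 is free -> assigned | voices=[82 66 60 86]
Op 5: note_on(81): all voices busy, STEAL voice 0 (pitch 82, oldest) -> assign | voices=[81 66 60 86]
Op 6: note_off(60): free voice 2 | voices=[81 66 - 86]
Op 7: note_on(61): voice 2 is free -> assigned | voices=[81 66 61 86]
Op 8: note_off(66): free voice 1 | voices=[81 - 61 86]
Op 9: note_off(61): free voice 2 | voices=[81 - - 86]
Op 10: note_on(63): voice 1 is free -> assigned | voices=[81 63 - 86]

Answer: 1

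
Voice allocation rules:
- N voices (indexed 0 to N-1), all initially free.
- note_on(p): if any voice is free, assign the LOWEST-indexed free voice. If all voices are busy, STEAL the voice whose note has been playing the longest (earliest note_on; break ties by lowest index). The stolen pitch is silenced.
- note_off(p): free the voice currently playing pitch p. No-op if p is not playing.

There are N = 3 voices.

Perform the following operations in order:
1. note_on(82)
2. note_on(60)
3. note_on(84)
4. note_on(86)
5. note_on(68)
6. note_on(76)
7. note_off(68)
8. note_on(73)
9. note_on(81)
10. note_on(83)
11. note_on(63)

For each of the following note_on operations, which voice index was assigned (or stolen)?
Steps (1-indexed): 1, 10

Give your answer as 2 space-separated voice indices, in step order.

Op 1: note_on(82): voice 0 is free -> assigned | voices=[82 - -]
Op 2: note_on(60): voice 1 is free -> assigned | voices=[82 60 -]
Op 3: note_on(84): voice 2 is free -> assigned | voices=[82 60 84]
Op 4: note_on(86): all voices busy, STEAL voice 0 (pitch 82, oldest) -> assign | voices=[86 60 84]
Op 5: note_on(68): all voices busy, STEAL voice 1 (pitch 60, oldest) -> assign | voices=[86 68 84]
Op 6: note_on(76): all voices busy, STEAL voice 2 (pitch 84, oldest) -> assign | voices=[86 68 76]
Op 7: note_off(68): free voice 1 | voices=[86 - 76]
Op 8: note_on(73): voice 1 is free -> assigned | voices=[86 73 76]
Op 9: note_on(81): all voices busy, STEAL voice 0 (pitch 86, oldest) -> assign | voices=[81 73 76]
Op 10: note_on(83): all voices busy, STEAL voice 2 (pitch 76, oldest) -> assign | voices=[81 73 83]
Op 11: note_on(63): all voices busy, STEAL voice 1 (pitch 73, oldest) -> assign | voices=[81 63 83]

Answer: 0 2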